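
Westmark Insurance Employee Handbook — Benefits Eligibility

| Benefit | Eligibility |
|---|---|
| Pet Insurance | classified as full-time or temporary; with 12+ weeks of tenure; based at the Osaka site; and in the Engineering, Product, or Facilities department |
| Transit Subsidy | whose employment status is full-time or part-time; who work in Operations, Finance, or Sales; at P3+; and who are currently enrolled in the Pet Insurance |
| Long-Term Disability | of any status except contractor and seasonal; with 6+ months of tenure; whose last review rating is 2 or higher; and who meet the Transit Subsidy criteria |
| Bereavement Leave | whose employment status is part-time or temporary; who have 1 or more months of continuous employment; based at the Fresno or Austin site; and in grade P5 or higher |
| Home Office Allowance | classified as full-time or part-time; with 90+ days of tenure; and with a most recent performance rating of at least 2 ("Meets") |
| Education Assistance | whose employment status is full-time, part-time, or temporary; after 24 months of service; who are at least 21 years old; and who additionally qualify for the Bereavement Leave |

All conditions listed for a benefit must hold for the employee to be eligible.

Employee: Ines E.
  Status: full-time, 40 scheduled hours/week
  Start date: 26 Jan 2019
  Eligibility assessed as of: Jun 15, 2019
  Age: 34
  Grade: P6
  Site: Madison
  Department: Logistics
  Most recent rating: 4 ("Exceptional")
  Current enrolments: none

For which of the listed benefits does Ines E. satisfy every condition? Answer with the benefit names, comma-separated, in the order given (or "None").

Service from 26 Jan 2019 to Jun 15, 2019: 140 days.
Pet Insurance — status full-time ✓; service 140 days ≥ 12 weeks (≈84 days) ✓; site Madison ✗ (not Osaka) → not eligible.
Transit Subsidy — status full-time ✓; dept Logistics ✗ → not eligible.
Long-Term Disability — status full-time ✓ (not excluded); service 140 days < 6 months (≈180 days) ✗ → not eligible.
Bereavement Leave — status full-time ✗ (requires part-time or temporary) → not eligible.
Home Office Allowance — status full-time ✓; service 140 days ≥ 90 days ✓; rating 4 ≥ 2 ✓ → eligible.
Education Assistance — status full-time ✓; service 140 days < 24 months (≈720 days) ✗ → not eligible.

Home Office Allowance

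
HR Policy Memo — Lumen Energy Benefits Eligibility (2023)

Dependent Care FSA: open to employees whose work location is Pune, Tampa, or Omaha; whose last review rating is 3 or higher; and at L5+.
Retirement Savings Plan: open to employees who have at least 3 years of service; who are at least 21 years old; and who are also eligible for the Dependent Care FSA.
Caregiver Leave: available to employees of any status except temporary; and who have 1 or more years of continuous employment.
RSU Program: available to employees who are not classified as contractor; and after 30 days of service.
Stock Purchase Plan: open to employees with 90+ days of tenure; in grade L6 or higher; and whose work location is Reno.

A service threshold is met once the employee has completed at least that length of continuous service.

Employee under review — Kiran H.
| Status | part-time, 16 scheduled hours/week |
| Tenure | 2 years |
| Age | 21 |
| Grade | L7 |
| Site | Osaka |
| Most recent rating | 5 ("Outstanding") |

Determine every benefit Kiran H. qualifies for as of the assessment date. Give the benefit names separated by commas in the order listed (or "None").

Dependent Care FSA — site Osaka ✗ (not Pune, Tampa, or Omaha) → not eligible.
Retirement Savings Plan — service 2 years < 3 years ✗ → not eligible.
Caregiver Leave — status part-time ✓ (not excluded); service 2 years ≥ 1 year ✓ → eligible.
RSU Program — status part-time ✓ (not excluded); service 2 years ≥ 30 days ✓ → eligible.
Stock Purchase Plan — service 2 years ≥ 90 days ✓; grade L7 ≥ L6 ✓; site Osaka ✗ (not Reno) → not eligible.

Caregiver Leave, RSU Program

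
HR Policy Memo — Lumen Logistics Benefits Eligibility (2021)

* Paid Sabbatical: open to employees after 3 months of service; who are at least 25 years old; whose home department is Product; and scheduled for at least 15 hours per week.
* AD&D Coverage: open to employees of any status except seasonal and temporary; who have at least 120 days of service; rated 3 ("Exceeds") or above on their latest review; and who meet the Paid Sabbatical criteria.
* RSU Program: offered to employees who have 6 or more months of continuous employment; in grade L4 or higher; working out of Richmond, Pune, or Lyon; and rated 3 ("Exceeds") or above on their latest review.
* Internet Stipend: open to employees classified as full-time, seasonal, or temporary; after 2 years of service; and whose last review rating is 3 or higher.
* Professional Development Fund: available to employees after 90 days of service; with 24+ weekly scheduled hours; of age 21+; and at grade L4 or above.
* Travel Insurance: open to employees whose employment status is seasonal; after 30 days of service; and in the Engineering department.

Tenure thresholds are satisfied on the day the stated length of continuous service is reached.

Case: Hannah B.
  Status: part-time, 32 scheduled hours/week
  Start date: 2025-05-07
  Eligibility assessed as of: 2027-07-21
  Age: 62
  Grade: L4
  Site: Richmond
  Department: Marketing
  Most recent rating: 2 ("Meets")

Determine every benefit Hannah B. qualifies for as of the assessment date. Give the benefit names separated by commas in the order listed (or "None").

Service from 2025-05-07 to 2027-07-21: 805 days.
Paid Sabbatical — service 805 days ≥ 3 months (≈90 days) ✓; age 62 ≥ 25 ✓; dept Marketing ✗ → not eligible.
AD&D Coverage — status part-time ✓ (not excluded); service 805 days ≥ 120 days ✓; rating 2 < 3 ✗ → not eligible.
RSU Program — service 805 days ≥ 6 months (≈180 days) ✓; grade L4 ≥ L4 ✓; site Richmond ✓; rating 2 < 3 ✗ → not eligible.
Internet Stipend — status part-time ✗ (requires full-time, seasonal, or temporary) → not eligible.
Professional Development Fund — service 805 days ≥ 90 days ✓; 32 hrs/wk ≥ 24 ✓; age 62 ≥ 21 ✓; grade L4 ≥ L4 ✓ → eligible.
Travel Insurance — status part-time ✗ (requires seasonal) → not eligible.

Professional Development Fund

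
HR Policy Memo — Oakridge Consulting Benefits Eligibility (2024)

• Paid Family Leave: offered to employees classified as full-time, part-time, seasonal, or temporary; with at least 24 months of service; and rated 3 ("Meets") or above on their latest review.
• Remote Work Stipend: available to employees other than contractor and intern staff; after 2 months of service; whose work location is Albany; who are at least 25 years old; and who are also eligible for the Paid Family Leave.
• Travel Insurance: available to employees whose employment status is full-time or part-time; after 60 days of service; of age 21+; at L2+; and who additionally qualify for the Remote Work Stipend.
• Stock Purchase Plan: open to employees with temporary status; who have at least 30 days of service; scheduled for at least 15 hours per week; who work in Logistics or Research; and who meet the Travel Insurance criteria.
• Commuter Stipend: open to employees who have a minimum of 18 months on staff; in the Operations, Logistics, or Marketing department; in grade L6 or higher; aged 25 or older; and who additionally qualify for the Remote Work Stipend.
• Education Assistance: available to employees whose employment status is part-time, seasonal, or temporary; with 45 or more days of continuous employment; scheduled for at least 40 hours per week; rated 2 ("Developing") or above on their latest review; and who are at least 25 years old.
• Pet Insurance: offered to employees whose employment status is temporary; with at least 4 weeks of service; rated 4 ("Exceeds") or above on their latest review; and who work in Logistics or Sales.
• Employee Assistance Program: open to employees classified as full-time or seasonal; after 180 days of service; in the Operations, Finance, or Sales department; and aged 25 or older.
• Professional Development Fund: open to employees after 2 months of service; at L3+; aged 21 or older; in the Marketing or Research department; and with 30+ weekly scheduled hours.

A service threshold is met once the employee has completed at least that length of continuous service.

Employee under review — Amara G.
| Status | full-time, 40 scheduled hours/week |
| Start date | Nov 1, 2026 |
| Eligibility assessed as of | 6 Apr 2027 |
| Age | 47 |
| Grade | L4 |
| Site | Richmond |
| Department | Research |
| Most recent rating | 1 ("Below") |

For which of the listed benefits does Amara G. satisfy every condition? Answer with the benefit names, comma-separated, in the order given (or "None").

Professional Development Fund

Service from Nov 1, 2026 to 6 Apr 2027: 156 days.
Paid Family Leave — status full-time ✓; service 156 days < 24 months (≈720 days) ✗ → not eligible.
Remote Work Stipend — status full-time ✓ (not excluded); service 156 days ≥ 2 months (≈60 days) ✓; site Richmond ✗ (not Albany) → not eligible.
Travel Insurance — status full-time ✓; service 156 days ≥ 60 days ✓; age 47 ≥ 21 ✓; grade L4 ≥ L2 ✓; not eligible for Remote Work Stipend ✗ → not eligible.
Stock Purchase Plan — status full-time ✗ (requires temporary) → not eligible.
Commuter Stipend — service 156 days < 18 months (≈540 days) ✗ → not eligible.
Education Assistance — status full-time ✗ (requires part-time, seasonal, or temporary) → not eligible.
Pet Insurance — status full-time ✗ (requires temporary) → not eligible.
Employee Assistance Program — status full-time ✓; service 156 days < 180 days ✗ → not eligible.
Professional Development Fund — service 156 days ≥ 2 months (≈60 days) ✓; grade L4 ≥ L3 ✓; age 47 ≥ 21 ✓; dept Research ✓; 40 hrs/wk ≥ 30 ✓ → eligible.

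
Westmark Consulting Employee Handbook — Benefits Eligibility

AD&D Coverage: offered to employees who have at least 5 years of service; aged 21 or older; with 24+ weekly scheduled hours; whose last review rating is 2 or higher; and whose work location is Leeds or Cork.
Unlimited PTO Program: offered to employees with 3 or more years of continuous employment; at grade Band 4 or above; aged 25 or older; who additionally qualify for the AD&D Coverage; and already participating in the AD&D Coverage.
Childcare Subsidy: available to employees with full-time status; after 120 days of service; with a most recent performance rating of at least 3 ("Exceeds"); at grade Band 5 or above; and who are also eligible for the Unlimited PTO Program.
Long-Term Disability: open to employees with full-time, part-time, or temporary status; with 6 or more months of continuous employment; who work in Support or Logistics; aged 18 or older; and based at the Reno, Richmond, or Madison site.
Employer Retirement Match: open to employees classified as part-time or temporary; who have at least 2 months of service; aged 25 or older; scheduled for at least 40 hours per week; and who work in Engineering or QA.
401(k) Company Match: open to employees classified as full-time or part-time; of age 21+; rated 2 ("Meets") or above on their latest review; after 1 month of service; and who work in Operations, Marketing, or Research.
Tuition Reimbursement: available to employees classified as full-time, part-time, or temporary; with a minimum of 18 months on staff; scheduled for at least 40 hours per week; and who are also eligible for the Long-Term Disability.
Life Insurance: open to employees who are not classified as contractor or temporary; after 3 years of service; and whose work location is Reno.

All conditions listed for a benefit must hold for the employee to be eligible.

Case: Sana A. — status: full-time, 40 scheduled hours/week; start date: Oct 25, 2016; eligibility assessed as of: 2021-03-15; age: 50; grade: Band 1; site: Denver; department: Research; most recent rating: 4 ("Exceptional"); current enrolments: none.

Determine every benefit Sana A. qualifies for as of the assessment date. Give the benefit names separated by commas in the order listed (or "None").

401(k) Company Match

Service from Oct 25, 2016 to 2021-03-15: 1602 days.
AD&D Coverage — service 1602 days < 5 years (≈1825 days) ✗ → not eligible.
Unlimited PTO Program — service 1602 days ≥ 3 years (≈1095 days) ✓; grade Band 1 < Band 4 ✗ → not eligible.
Childcare Subsidy — status full-time ✓; service 1602 days ≥ 120 days ✓; rating 4 ≥ 3 ✓; grade Band 1 < Band 5 ✗ → not eligible.
Long-Term Disability — status full-time ✓; service 1602 days ≥ 6 months (≈180 days) ✓; dept Research ✗ → not eligible.
Employer Retirement Match — status full-time ✗ (requires part-time or temporary) → not eligible.
401(k) Company Match — status full-time ✓; age 50 ≥ 21 ✓; rating 4 ≥ 2 ✓; service 1602 days ≥ 1 month (≈30 days) ✓; dept Research ✓ → eligible.
Tuition Reimbursement — status full-time ✓; service 1602 days ≥ 18 months (≈540 days) ✓; 40 hrs/wk ≥ 40 ✓; not eligible for Long-Term Disability ✗ → not eligible.
Life Insurance — status full-time ✓ (not excluded); service 1602 days ≥ 3 years (≈1095 days) ✓; site Denver ✗ (not Reno) → not eligible.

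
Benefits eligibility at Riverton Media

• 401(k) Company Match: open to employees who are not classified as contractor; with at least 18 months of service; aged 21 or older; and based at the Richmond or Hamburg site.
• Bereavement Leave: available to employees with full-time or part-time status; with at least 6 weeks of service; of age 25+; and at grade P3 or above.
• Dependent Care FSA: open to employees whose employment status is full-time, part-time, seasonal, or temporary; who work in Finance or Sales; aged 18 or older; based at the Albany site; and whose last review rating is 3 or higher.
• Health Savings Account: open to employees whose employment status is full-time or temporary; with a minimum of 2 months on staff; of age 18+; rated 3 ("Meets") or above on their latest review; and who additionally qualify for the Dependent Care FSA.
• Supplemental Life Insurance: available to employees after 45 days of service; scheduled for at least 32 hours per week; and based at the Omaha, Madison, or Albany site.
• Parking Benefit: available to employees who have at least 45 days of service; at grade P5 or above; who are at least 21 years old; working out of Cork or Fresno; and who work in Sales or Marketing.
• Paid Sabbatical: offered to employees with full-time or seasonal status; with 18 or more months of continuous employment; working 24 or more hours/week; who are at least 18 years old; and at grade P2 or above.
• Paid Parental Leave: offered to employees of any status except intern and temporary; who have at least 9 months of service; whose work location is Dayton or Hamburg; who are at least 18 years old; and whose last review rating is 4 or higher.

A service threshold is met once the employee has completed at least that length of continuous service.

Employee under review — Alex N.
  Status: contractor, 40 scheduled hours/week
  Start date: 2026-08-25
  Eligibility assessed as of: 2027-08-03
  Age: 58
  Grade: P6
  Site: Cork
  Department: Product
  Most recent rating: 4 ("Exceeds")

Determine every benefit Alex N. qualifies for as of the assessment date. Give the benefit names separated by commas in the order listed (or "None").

Service from 2026-08-25 to 2027-08-03: 343 days.
401(k) Company Match — status contractor ✗ (excluded) → not eligible.
Bereavement Leave — status contractor ✗ (requires full-time or part-time) → not eligible.
Dependent Care FSA — status contractor ✗ (requires full-time, part-time, seasonal, or temporary) → not eligible.
Health Savings Account — status contractor ✗ (requires full-time or temporary) → not eligible.
Supplemental Life Insurance — service 343 days ≥ 45 days ✓; 40 hrs/wk ≥ 32 ✓; site Cork ✗ (not Omaha, Madison, or Albany) → not eligible.
Parking Benefit — service 343 days ≥ 45 days ✓; grade P6 ≥ P5 ✓; age 58 ≥ 21 ✓; site Cork ✓; dept Product ✗ → not eligible.
Paid Sabbatical — status contractor ✗ (requires full-time or seasonal) → not eligible.
Paid Parental Leave — status contractor ✓ (not excluded); service 343 days ≥ 9 months (≈270 days) ✓; site Cork ✗ (not Dayton or Hamburg) → not eligible.

None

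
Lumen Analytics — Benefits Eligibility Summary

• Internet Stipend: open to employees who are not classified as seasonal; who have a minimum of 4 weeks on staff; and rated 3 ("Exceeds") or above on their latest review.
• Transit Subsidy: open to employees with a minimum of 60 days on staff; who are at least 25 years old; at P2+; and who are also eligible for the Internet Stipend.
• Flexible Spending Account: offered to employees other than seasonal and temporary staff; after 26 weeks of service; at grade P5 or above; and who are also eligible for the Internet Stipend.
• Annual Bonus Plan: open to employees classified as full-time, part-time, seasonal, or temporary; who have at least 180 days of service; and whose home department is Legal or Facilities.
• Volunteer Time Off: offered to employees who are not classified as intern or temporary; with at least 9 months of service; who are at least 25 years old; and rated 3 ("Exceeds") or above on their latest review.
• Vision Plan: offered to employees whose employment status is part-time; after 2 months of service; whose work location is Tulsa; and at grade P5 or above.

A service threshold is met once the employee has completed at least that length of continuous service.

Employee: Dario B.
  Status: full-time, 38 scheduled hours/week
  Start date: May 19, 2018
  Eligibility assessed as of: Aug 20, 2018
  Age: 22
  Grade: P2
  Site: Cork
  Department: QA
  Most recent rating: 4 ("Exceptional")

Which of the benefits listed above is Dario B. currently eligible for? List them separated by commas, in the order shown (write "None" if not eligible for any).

Internet Stipend

Service from May 19, 2018 to Aug 20, 2018: 93 days.
Internet Stipend — status full-time ✓ (not excluded); service 93 days ≥ 4 weeks (≈28 days) ✓; rating 4 ≥ 3 ✓ → eligible.
Transit Subsidy — service 93 days ≥ 60 days ✓; age 22 < 25 ✗ → not eligible.
Flexible Spending Account — status full-time ✓ (not excluded); service 93 days < 26 weeks (≈182 days) ✗ → not eligible.
Annual Bonus Plan — status full-time ✓; service 93 days < 180 days ✗ → not eligible.
Volunteer Time Off — status full-time ✓ (not excluded); service 93 days < 9 months (≈270 days) ✗ → not eligible.
Vision Plan — status full-time ✗ (requires part-time) → not eligible.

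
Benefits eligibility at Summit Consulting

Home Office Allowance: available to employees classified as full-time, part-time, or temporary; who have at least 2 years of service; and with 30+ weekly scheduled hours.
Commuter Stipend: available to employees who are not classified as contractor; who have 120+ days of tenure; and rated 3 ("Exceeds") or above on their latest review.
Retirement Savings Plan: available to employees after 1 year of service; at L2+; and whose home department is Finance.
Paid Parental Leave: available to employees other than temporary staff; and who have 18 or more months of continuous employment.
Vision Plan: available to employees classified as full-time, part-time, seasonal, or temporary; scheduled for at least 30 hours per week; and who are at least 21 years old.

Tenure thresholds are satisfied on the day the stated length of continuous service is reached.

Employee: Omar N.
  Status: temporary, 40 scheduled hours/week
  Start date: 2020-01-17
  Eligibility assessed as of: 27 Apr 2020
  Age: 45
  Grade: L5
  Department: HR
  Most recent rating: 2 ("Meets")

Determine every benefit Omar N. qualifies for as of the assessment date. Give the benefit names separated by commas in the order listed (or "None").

Service from 2020-01-17 to 27 Apr 2020: 101 days.
Home Office Allowance — status temporary ✓; service 101 days < 2 years (≈730 days) ✗ → not eligible.
Commuter Stipend — status temporary ✓ (not excluded); service 101 days < 120 days ✗ → not eligible.
Retirement Savings Plan — service 101 days < 1 year (≈365 days) ✗ → not eligible.
Paid Parental Leave — status temporary ✗ (excluded) → not eligible.
Vision Plan — status temporary ✓; 40 hrs/wk ≥ 30 ✓; age 45 ≥ 21 ✓ → eligible.

Vision Plan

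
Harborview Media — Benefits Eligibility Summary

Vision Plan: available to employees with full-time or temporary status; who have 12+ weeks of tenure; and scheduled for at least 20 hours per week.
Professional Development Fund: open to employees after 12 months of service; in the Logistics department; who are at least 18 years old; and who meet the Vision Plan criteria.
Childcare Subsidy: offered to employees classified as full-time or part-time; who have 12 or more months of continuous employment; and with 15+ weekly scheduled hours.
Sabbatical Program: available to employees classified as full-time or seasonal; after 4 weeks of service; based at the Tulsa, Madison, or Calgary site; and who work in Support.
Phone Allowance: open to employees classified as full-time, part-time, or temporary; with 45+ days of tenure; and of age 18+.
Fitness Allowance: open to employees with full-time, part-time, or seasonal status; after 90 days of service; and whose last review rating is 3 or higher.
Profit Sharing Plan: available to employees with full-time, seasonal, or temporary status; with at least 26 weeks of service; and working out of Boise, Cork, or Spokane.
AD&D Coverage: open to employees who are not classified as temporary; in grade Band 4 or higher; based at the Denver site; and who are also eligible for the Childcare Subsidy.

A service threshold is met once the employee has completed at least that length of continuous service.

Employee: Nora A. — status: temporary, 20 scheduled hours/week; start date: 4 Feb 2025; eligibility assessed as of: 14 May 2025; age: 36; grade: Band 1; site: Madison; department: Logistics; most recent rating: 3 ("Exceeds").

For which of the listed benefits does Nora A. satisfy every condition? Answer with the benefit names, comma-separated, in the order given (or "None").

Service from 4 Feb 2025 to 14 May 2025: 99 days.
Vision Plan — status temporary ✓; service 99 days ≥ 12 weeks (≈84 days) ✓; 20 hrs/wk ≥ 20 ✓ → eligible.
Professional Development Fund — service 99 days < 12 months (≈360 days) ✗ → not eligible.
Childcare Subsidy — status temporary ✗ (requires full-time or part-time) → not eligible.
Sabbatical Program — status temporary ✗ (requires full-time or seasonal) → not eligible.
Phone Allowance — status temporary ✓; service 99 days ≥ 45 days ✓; age 36 ≥ 18 ✓ → eligible.
Fitness Allowance — status temporary ✗ (requires full-time, part-time, or seasonal) → not eligible.
Profit Sharing Plan — status temporary ✓; service 99 days < 26 weeks (≈182 days) ✗ → not eligible.
AD&D Coverage — status temporary ✗ (excluded) → not eligible.

Vision Plan, Phone Allowance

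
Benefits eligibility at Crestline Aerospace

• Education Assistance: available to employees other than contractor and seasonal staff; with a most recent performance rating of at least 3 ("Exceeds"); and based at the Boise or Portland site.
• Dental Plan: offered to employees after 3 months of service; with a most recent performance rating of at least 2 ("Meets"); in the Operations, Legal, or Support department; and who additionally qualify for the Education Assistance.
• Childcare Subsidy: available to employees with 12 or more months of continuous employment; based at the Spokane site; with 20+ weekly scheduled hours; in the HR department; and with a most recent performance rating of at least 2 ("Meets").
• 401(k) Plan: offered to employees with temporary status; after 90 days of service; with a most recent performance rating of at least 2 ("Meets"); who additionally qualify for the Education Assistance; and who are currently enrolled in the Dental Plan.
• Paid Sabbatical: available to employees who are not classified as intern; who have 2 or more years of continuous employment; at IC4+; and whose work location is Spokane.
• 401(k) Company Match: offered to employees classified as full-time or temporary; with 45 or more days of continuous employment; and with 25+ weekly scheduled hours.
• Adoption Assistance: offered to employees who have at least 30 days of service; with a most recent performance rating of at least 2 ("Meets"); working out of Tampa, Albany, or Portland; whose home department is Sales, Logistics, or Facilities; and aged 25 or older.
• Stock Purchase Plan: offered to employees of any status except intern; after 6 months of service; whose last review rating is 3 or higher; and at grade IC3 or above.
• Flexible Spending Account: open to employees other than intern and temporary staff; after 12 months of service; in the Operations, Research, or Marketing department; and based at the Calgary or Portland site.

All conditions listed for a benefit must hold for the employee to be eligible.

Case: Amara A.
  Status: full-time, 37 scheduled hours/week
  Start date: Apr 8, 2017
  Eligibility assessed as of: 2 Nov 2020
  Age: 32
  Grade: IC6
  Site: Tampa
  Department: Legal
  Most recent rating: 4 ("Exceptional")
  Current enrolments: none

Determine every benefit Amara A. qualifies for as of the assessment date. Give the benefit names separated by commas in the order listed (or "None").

Service from Apr 8, 2017 to 2 Nov 2020: 1304 days.
Education Assistance — status full-time ✓ (not excluded); rating 4 ≥ 3 ✓; site Tampa ✗ (not Boise or Portland) → not eligible.
Dental Plan — service 1304 days ≥ 3 months (≈90 days) ✓; rating 4 ≥ 2 ✓; dept Legal ✓; not eligible for Education Assistance ✗ → not eligible.
Childcare Subsidy — service 1304 days ≥ 12 months (≈360 days) ✓; site Tampa ✗ (not Spokane) → not eligible.
401(k) Plan — status full-time ✗ (requires temporary) → not eligible.
Paid Sabbatical — status full-time ✓ (not excluded); service 1304 days ≥ 2 years (≈730 days) ✓; grade IC6 ≥ IC4 ✓; site Tampa ✗ (not Spokane) → not eligible.
401(k) Company Match — status full-time ✓; service 1304 days ≥ 45 days ✓; 37 hrs/wk ≥ 25 ✓ → eligible.
Adoption Assistance — service 1304 days ≥ 30 days ✓; rating 4 ≥ 2 ✓; site Tampa ✓; dept Legal ✗ → not eligible.
Stock Purchase Plan — status full-time ✓ (not excluded); service 1304 days ≥ 6 months (≈180 days) ✓; rating 4 ≥ 3 ✓; grade IC6 ≥ IC3 ✓ → eligible.
Flexible Spending Account — status full-time ✓ (not excluded); service 1304 days ≥ 12 months (≈360 days) ✓; dept Legal ✗ → not eligible.

401(k) Company Match, Stock Purchase Plan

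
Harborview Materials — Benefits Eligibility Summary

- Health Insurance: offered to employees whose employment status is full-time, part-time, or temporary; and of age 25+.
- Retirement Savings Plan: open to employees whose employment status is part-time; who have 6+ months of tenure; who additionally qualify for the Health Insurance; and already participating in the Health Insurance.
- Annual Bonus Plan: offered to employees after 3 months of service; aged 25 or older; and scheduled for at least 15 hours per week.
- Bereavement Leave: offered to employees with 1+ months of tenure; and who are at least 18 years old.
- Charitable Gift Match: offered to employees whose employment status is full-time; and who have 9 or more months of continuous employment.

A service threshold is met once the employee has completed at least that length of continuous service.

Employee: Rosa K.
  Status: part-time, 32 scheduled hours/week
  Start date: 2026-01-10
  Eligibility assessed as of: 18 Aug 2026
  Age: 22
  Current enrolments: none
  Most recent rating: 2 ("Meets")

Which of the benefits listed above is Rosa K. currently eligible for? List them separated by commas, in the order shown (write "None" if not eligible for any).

Bereavement Leave

Service from 2026-01-10 to 18 Aug 2026: 220 days.
Health Insurance — status part-time ✓; age 22 < 25 ✗ → not eligible.
Retirement Savings Plan — status part-time ✓; service 220 days ≥ 6 months (≈180 days) ✓; not eligible for Health Insurance ✗ → not eligible.
Annual Bonus Plan — service 220 days ≥ 3 months (≈90 days) ✓; age 22 < 25 ✗ → not eligible.
Bereavement Leave — service 220 days ≥ 1 month (≈30 days) ✓; age 22 ≥ 18 ✓ → eligible.
Charitable Gift Match — status part-time ✗ (requires full-time) → not eligible.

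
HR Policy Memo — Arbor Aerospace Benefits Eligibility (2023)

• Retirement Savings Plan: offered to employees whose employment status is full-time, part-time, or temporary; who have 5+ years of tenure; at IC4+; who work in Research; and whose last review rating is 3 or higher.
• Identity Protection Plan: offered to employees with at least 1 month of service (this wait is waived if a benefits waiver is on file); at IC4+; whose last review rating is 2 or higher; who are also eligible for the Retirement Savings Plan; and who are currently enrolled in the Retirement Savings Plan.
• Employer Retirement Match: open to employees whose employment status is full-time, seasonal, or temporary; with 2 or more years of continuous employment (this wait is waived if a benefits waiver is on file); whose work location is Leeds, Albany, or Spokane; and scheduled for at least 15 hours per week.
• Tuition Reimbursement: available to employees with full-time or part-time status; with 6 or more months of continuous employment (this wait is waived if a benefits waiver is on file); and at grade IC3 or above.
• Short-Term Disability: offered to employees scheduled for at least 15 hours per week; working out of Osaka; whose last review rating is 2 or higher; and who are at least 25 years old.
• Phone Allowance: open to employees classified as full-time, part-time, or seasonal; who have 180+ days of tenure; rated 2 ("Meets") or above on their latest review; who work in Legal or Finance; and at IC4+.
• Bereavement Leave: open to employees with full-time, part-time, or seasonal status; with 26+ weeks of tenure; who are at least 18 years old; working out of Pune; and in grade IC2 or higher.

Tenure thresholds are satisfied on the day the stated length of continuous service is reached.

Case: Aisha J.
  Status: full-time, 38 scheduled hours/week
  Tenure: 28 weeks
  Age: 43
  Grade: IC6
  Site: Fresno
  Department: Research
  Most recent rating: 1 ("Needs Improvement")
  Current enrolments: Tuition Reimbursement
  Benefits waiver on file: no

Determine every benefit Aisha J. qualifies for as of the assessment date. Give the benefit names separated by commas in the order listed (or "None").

Retirement Savings Plan — status full-time ✓; service 28 weeks < 5 years (≈1825 days) ✗ → not eligible.
Identity Protection Plan — no waiver, service 28 weeks ≥ 1 month (≈30 days) ✓; grade IC6 ≥ IC4 ✓; rating 1 < 2 ✗ → not eligible.
Employer Retirement Match — status full-time ✓; no waiver, service 28 weeks < 2 years (≈730 days) ✗ → not eligible.
Tuition Reimbursement — status full-time ✓; no waiver, service 28 weeks ≥ 6 months (≈180 days) ✓; grade IC6 ≥ IC3 ✓ → eligible.
Short-Term Disability — 38 hrs/wk ≥ 15 ✓; site Fresno ✗ (not Osaka) → not eligible.
Phone Allowance — status full-time ✓; service 28 weeks ≥ 180 days ✓; rating 1 < 2 ✗ → not eligible.
Bereavement Leave — status full-time ✓; service 28 weeks ≥ 26 weeks ✓; age 43 ≥ 18 ✓; site Fresno ✗ (not Pune) → not eligible.

Tuition Reimbursement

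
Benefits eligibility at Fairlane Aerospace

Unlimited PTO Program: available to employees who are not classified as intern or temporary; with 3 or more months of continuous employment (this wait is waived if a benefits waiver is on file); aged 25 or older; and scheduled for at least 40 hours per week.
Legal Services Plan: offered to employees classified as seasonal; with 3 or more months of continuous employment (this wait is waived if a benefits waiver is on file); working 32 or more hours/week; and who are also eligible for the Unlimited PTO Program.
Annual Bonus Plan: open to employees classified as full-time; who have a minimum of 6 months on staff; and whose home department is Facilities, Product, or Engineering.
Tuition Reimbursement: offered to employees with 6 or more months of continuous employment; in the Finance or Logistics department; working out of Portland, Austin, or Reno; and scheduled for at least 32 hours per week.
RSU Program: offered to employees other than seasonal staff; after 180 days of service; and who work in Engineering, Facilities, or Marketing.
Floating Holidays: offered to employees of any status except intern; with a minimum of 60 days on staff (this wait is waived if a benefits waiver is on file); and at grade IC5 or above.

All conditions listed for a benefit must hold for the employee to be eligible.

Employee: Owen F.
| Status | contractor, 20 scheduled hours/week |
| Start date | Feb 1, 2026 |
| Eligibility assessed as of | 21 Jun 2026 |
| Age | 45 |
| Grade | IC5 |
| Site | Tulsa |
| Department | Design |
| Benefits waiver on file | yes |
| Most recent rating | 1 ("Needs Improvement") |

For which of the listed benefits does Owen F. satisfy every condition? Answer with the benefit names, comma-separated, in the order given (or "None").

Floating Holidays

Service from Feb 1, 2026 to 21 Jun 2026: 140 days.
Unlimited PTO Program — status contractor ✓ (not excluded); benefits waiver on file ✓; age 45 ≥ 25 ✓; 20 hrs/wk < 40 ✗ → not eligible.
Legal Services Plan — status contractor ✗ (requires seasonal) → not eligible.
Annual Bonus Plan — status contractor ✗ (requires full-time) → not eligible.
Tuition Reimbursement — service 140 days < 6 months (≈180 days) ✗ → not eligible.
RSU Program — status contractor ✓ (not excluded); service 140 days < 180 days ✗ → not eligible.
Floating Holidays — status contractor ✓ (not excluded); benefits waiver on file ✓; grade IC5 ≥ IC5 ✓ → eligible.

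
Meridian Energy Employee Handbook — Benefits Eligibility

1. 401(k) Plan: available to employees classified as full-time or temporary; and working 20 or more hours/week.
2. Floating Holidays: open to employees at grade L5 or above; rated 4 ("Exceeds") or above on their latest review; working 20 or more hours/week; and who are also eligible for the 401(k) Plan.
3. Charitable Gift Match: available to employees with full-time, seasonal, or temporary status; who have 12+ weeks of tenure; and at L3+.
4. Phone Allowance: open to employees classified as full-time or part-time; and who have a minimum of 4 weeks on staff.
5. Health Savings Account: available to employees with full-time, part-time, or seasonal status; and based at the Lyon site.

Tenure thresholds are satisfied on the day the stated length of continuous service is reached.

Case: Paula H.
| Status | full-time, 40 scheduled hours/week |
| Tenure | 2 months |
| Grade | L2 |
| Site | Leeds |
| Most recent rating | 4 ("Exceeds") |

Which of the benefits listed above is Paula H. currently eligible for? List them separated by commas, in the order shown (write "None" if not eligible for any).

401(k) Plan, Phone Allowance

401(k) Plan — status full-time ✓; 40 hrs/wk ≥ 20 ✓ → eligible.
Floating Holidays — grade L2 < L5 ✗ → not eligible.
Charitable Gift Match — status full-time ✓; service 2 months < 12 weeks (≈84 days) ✗ → not eligible.
Phone Allowance — status full-time ✓; service 2 months ≥ 4 weeks (≈28 days) ✓ → eligible.
Health Savings Account — status full-time ✓; site Leeds ✗ (not Lyon) → not eligible.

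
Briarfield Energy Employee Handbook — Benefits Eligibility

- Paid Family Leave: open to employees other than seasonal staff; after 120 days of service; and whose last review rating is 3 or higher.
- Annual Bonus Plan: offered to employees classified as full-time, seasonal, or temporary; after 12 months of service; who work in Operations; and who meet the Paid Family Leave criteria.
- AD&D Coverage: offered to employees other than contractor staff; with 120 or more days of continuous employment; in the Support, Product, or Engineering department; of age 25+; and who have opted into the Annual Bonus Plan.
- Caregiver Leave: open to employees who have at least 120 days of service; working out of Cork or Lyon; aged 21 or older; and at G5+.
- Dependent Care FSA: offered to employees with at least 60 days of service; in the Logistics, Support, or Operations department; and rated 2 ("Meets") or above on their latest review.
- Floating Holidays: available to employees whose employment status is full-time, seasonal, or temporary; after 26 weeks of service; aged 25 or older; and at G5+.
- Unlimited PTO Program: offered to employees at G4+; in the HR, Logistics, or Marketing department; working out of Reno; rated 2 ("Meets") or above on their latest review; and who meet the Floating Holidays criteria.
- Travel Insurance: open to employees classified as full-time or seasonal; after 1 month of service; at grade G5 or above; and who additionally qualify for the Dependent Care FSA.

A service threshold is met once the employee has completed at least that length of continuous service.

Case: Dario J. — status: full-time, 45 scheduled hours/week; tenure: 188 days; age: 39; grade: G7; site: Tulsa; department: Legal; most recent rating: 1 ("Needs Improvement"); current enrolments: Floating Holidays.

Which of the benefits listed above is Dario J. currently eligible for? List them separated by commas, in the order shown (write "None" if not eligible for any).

Floating Holidays

Paid Family Leave — status full-time ✓ (not excluded); service 188 days ≥ 120 days ✓; rating 1 < 3 ✗ → not eligible.
Annual Bonus Plan — status full-time ✓; service 188 days < 12 months (≈360 days) ✗ → not eligible.
AD&D Coverage — status full-time ✓ (not excluded); service 188 days ≥ 120 days ✓; dept Legal ✗ → not eligible.
Caregiver Leave — service 188 days ≥ 120 days ✓; site Tulsa ✗ (not Cork or Lyon) → not eligible.
Dependent Care FSA — service 188 days ≥ 60 days ✓; dept Legal ✗ → not eligible.
Floating Holidays — status full-time ✓; service 188 days ≥ 26 weeks (≈182 days) ✓; age 39 ≥ 25 ✓; grade G7 ≥ G5 ✓ → eligible.
Unlimited PTO Program — grade G7 ≥ G4 ✓; dept Legal ✗ → not eligible.
Travel Insurance — status full-time ✓; service 188 days ≥ 1 month (≈30 days) ✓; grade G7 ≥ G5 ✓; not eligible for Dependent Care FSA ✗ → not eligible.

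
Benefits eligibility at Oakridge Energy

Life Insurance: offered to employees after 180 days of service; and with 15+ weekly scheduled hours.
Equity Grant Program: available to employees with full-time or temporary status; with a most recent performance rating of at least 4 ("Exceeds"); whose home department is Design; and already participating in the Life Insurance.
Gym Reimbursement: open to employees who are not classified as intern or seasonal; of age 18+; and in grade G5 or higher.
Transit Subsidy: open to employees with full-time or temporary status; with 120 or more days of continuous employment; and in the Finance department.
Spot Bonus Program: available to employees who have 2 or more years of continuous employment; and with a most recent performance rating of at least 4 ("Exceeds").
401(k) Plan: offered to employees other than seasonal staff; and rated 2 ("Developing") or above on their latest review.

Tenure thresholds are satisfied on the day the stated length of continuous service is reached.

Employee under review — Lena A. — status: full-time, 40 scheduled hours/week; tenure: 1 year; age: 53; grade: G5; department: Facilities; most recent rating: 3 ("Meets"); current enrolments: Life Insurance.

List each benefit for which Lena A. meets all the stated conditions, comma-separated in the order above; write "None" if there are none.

Life Insurance — service 1 year ≥ 180 days ✓; 40 hrs/wk ≥ 15 ✓ → eligible.
Equity Grant Program — status full-time ✓; rating 3 < 4 ✗ → not eligible.
Gym Reimbursement — status full-time ✓ (not excluded); age 53 ≥ 18 ✓; grade G5 ≥ G5 ✓ → eligible.
Transit Subsidy — status full-time ✓; service 1 year ≥ 120 days ✓; dept Facilities ✗ → not eligible.
Spot Bonus Program — service 1 year < 2 years ✗ → not eligible.
401(k) Plan — status full-time ✓ (not excluded); rating 3 ≥ 2 ✓ → eligible.

Life Insurance, Gym Reimbursement, 401(k) Plan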